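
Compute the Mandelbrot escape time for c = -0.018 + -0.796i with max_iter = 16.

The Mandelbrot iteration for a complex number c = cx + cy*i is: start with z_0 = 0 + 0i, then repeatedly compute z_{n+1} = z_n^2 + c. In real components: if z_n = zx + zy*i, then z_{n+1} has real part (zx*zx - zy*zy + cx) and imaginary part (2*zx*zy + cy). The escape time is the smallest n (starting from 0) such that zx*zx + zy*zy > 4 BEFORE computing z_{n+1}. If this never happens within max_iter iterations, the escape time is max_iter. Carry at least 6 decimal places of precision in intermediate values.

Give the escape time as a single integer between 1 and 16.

z_0 = 0 + 0i, c = -0.0180 + -0.7960i
Iter 1: z = -0.0180 + -0.7960i, |z|^2 = 0.6339
Iter 2: z = -0.6513 + -0.7673i, |z|^2 = 1.0130
Iter 3: z = -0.1826 + 0.2035i, |z|^2 = 0.0748
Iter 4: z = -0.0261 + -0.8703i, |z|^2 = 0.7582
Iter 5: z = -0.7748 + -0.7506i, |z|^2 = 1.1638
Iter 6: z = 0.0189 + 0.3672i, |z|^2 = 0.1352
Iter 7: z = -0.1525 + -0.7821i, |z|^2 = 0.6349
Iter 8: z = -0.6065 + -0.5575i, |z|^2 = 0.6786
Iter 9: z = 0.0390 + -0.1198i, |z|^2 = 0.0159
Iter 10: z = -0.0308 + -0.8053i, |z|^2 = 0.6495
Iter 11: z = -0.6656 + -0.7463i, |z|^2 = 1.0001
Iter 12: z = -0.1320 + 0.1976i, |z|^2 = 0.0564
Iter 13: z = -0.0396 + -0.8481i, |z|^2 = 0.7209
Iter 14: z = -0.7358 + -0.7288i, |z|^2 = 1.0725
Iter 15: z = -0.0078 + 0.2765i, |z|^2 = 0.0765

Answer: 16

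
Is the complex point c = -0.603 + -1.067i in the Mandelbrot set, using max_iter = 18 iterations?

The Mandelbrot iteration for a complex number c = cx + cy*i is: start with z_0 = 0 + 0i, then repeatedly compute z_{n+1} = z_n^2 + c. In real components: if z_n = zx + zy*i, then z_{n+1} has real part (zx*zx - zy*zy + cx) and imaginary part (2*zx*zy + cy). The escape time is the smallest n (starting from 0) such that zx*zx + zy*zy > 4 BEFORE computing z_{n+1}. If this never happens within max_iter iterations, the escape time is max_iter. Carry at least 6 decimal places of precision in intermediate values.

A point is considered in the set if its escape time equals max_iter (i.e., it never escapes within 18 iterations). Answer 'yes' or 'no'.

z_0 = 0 + 0i, c = -0.6030 + -1.0670i
Iter 1: z = -0.6030 + -1.0670i, |z|^2 = 1.5021
Iter 2: z = -1.3779 + 0.2198i, |z|^2 = 1.9469
Iter 3: z = 1.2472 + -1.6727i, |z|^2 = 4.3536
Escaped at iteration 3

Answer: no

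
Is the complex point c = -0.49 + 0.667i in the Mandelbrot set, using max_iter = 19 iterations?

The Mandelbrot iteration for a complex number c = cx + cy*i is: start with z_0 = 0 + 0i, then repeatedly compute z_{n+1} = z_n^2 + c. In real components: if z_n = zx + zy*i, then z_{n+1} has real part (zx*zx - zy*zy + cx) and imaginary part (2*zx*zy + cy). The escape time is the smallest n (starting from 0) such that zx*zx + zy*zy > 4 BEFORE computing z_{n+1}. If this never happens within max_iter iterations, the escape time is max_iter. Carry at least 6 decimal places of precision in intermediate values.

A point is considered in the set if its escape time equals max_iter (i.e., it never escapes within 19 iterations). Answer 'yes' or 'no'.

z_0 = 0 + 0i, c = -0.4900 + 0.6670i
Iter 1: z = -0.4900 + 0.6670i, |z|^2 = 0.6850
Iter 2: z = -0.6948 + 0.0133i, |z|^2 = 0.4829
Iter 3: z = -0.0074 + 0.6485i, |z|^2 = 0.4206
Iter 4: z = -0.9104 + 0.6573i, |z|^2 = 1.2610
Iter 5: z = -0.0932 + -0.5300i, |z|^2 = 0.2895
Iter 6: z = -0.7622 + 0.7658i, |z|^2 = 1.1673
Iter 7: z = -0.4955 + -0.5003i, |z|^2 = 0.4958
Iter 8: z = -0.4948 + 1.1628i, |z|^2 = 1.5968
Iter 9: z = -1.5973 + -0.4836i, |z|^2 = 2.7851
Iter 10: z = 1.8273 + 2.2119i, |z|^2 = 8.2316
Escaped at iteration 10

Answer: no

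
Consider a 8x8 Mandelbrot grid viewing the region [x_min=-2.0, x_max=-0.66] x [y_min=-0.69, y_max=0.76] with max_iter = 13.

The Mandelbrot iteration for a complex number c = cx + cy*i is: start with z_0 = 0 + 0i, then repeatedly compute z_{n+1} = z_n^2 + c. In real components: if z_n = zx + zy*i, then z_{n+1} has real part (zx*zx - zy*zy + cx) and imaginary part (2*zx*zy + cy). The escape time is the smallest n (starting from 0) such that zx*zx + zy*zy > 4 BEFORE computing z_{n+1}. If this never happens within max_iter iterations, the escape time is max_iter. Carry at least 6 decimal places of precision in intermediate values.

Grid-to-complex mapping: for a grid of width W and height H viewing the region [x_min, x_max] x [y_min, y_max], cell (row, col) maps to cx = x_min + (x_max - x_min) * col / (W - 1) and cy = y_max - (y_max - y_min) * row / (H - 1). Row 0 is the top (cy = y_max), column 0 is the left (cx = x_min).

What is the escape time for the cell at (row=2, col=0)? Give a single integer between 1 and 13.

Answer: 1

Derivation:
z_0 = 0 + 0i, c = -2.0000 + 0.3457i
Iter 1: z = -2.0000 + 0.3457i, |z|^2 = 4.1195
Escaped at iteration 1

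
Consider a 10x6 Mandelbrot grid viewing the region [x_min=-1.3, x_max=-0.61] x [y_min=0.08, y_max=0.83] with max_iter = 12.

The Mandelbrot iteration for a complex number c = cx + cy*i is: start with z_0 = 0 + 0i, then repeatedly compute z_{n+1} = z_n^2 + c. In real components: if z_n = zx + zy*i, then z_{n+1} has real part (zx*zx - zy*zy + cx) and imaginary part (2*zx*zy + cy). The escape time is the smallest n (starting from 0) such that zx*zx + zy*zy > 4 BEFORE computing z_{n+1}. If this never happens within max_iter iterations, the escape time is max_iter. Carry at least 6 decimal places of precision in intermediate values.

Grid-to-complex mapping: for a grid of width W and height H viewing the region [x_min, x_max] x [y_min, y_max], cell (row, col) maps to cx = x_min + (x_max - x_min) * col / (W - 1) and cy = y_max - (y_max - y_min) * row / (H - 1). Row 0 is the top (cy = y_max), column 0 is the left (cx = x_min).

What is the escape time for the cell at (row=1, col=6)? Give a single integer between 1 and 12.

z_0 = 0 + 0i, c = -0.8400 + 0.6800i
Iter 1: z = -0.8400 + 0.6800i, |z|^2 = 1.1680
Iter 2: z = -0.5968 + -0.4624i, |z|^2 = 0.5700
Iter 3: z = -0.6976 + 1.2319i, |z|^2 = 2.0043
Iter 4: z = -1.8709 + -1.0389i, |z|^2 = 4.5796
Escaped at iteration 4

Answer: 4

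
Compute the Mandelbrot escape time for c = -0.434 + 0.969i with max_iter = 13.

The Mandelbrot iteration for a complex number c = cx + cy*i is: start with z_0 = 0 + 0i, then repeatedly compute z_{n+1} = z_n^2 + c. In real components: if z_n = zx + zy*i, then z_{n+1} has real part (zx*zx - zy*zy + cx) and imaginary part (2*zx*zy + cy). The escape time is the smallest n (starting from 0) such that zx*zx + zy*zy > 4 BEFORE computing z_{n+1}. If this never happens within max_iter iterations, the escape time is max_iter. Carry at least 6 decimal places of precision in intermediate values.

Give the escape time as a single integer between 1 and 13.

Answer: 4

Derivation:
z_0 = 0 + 0i, c = -0.4340 + 0.9690i
Iter 1: z = -0.4340 + 0.9690i, |z|^2 = 1.1273
Iter 2: z = -1.1846 + 0.1279i, |z|^2 = 1.4196
Iter 3: z = 0.9529 + 0.6660i, |z|^2 = 1.3516
Iter 4: z = 0.0306 + 2.2382i, |z|^2 = 5.0106
Escaped at iteration 4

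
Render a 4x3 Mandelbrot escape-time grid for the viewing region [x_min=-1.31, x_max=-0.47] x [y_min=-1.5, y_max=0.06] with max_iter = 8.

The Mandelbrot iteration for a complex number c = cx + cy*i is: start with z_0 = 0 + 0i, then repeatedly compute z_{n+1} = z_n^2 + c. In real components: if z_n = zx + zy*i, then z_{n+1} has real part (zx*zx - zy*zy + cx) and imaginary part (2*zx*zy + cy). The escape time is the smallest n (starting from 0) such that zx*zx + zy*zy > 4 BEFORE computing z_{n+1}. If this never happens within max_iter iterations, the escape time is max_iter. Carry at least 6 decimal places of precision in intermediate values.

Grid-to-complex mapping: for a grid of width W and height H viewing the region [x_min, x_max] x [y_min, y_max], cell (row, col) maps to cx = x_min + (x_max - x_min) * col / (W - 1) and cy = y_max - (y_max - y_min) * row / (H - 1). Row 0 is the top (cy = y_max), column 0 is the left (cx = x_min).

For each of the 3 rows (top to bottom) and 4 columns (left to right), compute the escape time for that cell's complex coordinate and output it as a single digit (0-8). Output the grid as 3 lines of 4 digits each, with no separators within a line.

Answer: 8888
3347
2222

Derivation:
(row=0, col=0): c = -1.3100 + 0.0600i → escape time 8
(row=0, col=1): c = -1.0300 + 0.0600i → escape time 8
(row=0, col=2): c = -0.7500 + 0.0600i → escape time 8
(row=0, col=3): c = -0.4700 + 0.0600i → escape time 8
(row=1, col=0): c = -1.3100 + -0.7200i → escape time 3
(row=1, col=1): c = -1.0300 + -0.7200i → escape time 3
(row=1, col=2): c = -0.7500 + -0.7200i → escape time 4
(row=1, col=3): c = -0.4700 + -0.7200i → escape time 7
(row=2, col=0): c = -1.3100 + -1.5000i → escape time 2
(row=2, col=1): c = -1.0300 + -1.5000i → escape time 2
(row=2, col=2): c = -0.7500 + -1.5000i → escape time 2
(row=2, col=3): c = -0.4700 + -1.5000i → escape time 2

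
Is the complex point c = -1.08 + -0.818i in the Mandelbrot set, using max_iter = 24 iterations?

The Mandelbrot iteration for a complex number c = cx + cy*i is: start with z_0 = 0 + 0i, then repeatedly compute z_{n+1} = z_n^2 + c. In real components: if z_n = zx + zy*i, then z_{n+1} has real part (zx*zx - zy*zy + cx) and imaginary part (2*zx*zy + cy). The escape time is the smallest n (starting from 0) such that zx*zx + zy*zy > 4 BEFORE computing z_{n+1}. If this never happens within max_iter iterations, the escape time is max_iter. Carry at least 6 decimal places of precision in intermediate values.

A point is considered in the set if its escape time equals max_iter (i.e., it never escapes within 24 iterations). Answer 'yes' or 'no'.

Answer: no

Derivation:
z_0 = 0 + 0i, c = -1.0800 + -0.8180i
Iter 1: z = -1.0800 + -0.8180i, |z|^2 = 1.8355
Iter 2: z = -0.5827 + 0.9489i, |z|^2 = 1.2399
Iter 3: z = -1.6408 + -1.9239i, |z|^2 = 6.3935
Escaped at iteration 3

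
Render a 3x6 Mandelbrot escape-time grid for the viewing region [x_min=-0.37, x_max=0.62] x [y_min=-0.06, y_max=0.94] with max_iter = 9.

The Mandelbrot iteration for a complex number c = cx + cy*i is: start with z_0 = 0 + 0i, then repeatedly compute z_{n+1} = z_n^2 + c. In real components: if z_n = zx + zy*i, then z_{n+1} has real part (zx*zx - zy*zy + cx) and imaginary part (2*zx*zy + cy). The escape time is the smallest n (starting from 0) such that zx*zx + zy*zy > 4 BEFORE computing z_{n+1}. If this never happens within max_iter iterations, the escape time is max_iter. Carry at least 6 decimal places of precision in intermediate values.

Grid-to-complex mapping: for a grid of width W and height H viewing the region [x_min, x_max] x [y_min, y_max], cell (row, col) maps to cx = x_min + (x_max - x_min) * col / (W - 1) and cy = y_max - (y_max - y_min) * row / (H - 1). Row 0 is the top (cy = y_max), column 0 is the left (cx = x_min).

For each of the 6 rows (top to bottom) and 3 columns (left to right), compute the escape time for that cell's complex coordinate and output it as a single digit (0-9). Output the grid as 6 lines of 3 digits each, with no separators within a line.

(row=0, col=0): c = -0.3700 + 0.9400i → escape time 5
(row=0, col=1): c = 0.1250 + 0.9400i → escape time 4
(row=0, col=2): c = 0.6200 + 0.9400i → escape time 2
(row=1, col=0): c = -0.3700 + 0.7400i → escape time 7
(row=1, col=1): c = 0.1250 + 0.7400i → escape time 7
(row=1, col=2): c = 0.6200 + 0.7400i → escape time 3
(row=2, col=0): c = -0.3700 + 0.5400i → escape time 9
(row=2, col=1): c = 0.1250 + 0.5400i → escape time 9
(row=2, col=2): c = 0.6200 + 0.5400i → escape time 3
(row=3, col=0): c = -0.3700 + 0.3400i → escape time 9
(row=3, col=1): c = 0.1250 + 0.3400i → escape time 9
(row=3, col=2): c = 0.6200 + 0.3400i → escape time 4
(row=4, col=0): c = -0.3700 + 0.1400i → escape time 9
(row=4, col=1): c = 0.1250 + 0.1400i → escape time 9
(row=4, col=2): c = 0.6200 + 0.1400i → escape time 4
(row=5, col=0): c = -0.3700 + -0.0600i → escape time 9
(row=5, col=1): c = 0.1250 + -0.0600i → escape time 9
(row=5, col=2): c = 0.6200 + -0.0600i → escape time 4

Answer: 542
773
993
994
994
994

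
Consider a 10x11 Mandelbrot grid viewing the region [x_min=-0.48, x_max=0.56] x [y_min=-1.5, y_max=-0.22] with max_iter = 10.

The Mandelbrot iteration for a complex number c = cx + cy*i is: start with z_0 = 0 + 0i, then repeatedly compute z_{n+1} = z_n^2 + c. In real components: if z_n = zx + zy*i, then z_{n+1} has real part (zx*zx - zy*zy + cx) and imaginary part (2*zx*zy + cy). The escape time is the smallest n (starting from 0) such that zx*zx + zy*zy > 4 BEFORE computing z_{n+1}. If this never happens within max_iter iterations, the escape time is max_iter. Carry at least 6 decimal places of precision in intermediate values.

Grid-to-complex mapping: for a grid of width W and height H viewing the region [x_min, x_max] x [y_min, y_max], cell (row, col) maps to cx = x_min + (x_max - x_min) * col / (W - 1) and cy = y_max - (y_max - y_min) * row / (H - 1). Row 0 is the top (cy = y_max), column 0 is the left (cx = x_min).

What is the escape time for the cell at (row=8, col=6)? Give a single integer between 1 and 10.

Answer: 2

Derivation:
z_0 = 0 + 0i, c = 0.2133 + -1.2440i
Iter 1: z = 0.2133 + -1.2440i, |z|^2 = 1.5930
Iter 2: z = -1.2887 + -1.7748i, |z|^2 = 4.8105
Escaped at iteration 2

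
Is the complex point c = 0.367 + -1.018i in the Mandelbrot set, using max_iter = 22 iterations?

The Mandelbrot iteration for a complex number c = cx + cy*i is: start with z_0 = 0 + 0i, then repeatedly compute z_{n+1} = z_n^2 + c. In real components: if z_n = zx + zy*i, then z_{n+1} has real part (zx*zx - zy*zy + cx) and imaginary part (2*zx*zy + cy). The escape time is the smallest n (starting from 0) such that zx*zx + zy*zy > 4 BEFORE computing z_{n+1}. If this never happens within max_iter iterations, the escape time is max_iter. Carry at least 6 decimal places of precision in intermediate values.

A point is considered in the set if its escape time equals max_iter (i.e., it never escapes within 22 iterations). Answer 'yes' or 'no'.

Answer: no

Derivation:
z_0 = 0 + 0i, c = 0.3670 + -1.0180i
Iter 1: z = 0.3670 + -1.0180i, |z|^2 = 1.1710
Iter 2: z = -0.5346 + -1.7652i, |z|^2 = 3.4018
Iter 3: z = -2.4631 + 0.8695i, |z|^2 = 6.8231
Escaped at iteration 3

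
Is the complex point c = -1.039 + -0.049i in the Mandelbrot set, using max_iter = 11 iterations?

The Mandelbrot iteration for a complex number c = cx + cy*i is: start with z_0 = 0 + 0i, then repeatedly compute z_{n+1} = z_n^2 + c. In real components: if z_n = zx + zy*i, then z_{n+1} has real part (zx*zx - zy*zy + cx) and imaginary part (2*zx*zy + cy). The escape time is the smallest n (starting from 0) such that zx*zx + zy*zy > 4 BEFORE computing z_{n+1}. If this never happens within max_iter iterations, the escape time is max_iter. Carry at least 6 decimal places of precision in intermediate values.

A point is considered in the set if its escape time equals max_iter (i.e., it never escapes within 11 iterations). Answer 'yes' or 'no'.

z_0 = 0 + 0i, c = -1.0390 + -0.0490i
Iter 1: z = -1.0390 + -0.0490i, |z|^2 = 1.0819
Iter 2: z = 0.0381 + 0.0528i, |z|^2 = 0.0042
Iter 3: z = -1.0403 + -0.0450i, |z|^2 = 1.0843
Iter 4: z = 0.0413 + 0.0446i, |z|^2 = 0.0037
Iter 5: z = -1.0393 + -0.0453i, |z|^2 = 1.0822
Iter 6: z = 0.0391 + 0.0452i, |z|^2 = 0.0036
Iter 7: z = -1.0395 + -0.0455i, |z|^2 = 1.0827
Iter 8: z = 0.0395 + 0.0455i, |z|^2 = 0.0036
Iter 9: z = -1.0395 + -0.0454i, |z|^2 = 1.0826
Iter 10: z = 0.0395 + 0.0454i, |z|^2 = 0.0036
Did not escape in 11 iterations → in set

Answer: yes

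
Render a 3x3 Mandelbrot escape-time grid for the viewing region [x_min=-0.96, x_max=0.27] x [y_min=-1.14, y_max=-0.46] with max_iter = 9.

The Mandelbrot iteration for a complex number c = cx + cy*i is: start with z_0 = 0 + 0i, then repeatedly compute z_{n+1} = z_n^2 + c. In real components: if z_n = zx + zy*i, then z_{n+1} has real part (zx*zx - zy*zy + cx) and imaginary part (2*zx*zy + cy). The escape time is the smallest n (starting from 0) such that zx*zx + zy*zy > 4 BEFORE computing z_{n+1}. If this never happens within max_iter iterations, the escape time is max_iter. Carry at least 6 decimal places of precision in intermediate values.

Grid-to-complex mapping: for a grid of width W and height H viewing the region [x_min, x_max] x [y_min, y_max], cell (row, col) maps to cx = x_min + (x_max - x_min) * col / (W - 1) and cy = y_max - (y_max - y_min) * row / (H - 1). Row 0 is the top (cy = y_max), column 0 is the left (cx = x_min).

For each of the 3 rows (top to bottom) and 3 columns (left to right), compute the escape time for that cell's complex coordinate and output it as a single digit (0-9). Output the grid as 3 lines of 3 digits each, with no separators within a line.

(row=0, col=0): c = -0.9600 + -0.4600i → escape time 5
(row=0, col=1): c = -0.3450 + -0.4600i → escape time 9
(row=0, col=2): c = 0.2700 + -0.4600i → escape time 9
(row=1, col=0): c = -0.9600 + -0.8000i → escape time 3
(row=1, col=1): c = -0.3450 + -0.8000i → escape time 7
(row=1, col=2): c = 0.2700 + -0.8000i → escape time 5
(row=2, col=0): c = -0.9600 + -1.1400i → escape time 3
(row=2, col=1): c = -0.3450 + -1.1400i → escape time 4
(row=2, col=2): c = 0.2700 + -1.1400i → escape time 3

Answer: 599
375
343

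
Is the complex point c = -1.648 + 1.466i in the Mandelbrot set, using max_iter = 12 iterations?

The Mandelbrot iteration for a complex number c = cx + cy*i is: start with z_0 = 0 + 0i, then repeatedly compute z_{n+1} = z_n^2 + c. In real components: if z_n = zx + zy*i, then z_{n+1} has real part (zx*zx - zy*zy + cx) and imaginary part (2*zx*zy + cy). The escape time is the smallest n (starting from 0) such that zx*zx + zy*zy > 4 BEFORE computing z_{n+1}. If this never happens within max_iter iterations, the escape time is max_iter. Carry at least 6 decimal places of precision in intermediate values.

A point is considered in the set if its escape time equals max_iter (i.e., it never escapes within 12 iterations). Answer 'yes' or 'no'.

Answer: no

Derivation:
z_0 = 0 + 0i, c = -1.6480 + 1.4660i
Iter 1: z = -1.6480 + 1.4660i, |z|^2 = 4.8651
Escaped at iteration 1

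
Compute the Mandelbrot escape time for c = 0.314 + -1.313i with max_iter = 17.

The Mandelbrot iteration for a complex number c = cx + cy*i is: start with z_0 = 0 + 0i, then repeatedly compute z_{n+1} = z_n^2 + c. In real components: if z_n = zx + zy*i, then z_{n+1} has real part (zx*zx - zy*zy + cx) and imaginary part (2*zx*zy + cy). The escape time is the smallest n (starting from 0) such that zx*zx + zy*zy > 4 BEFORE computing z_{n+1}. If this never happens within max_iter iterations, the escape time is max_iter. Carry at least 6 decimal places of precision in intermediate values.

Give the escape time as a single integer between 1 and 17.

z_0 = 0 + 0i, c = 0.3140 + -1.3130i
Iter 1: z = 0.3140 + -1.3130i, |z|^2 = 1.8226
Iter 2: z = -1.3114 + -2.1376i, |z|^2 = 6.2889
Escaped at iteration 2

Answer: 2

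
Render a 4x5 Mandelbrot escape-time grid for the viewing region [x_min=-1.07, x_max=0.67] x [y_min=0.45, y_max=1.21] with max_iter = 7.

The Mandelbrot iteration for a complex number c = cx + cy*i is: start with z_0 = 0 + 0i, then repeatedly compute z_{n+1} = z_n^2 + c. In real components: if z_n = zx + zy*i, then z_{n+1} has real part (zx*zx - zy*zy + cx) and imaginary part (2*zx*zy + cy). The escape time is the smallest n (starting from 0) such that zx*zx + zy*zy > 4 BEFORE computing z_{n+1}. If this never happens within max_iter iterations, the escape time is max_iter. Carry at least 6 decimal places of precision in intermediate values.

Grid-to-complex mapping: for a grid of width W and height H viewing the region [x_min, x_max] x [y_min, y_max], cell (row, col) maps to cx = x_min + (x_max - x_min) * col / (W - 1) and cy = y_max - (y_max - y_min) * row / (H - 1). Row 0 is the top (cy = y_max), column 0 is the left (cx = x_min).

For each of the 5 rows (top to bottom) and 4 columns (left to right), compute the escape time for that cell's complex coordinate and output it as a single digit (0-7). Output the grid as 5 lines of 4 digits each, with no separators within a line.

Answer: 3332
3442
3563
4773
5773

Derivation:
(row=0, col=0): c = -1.0700 + 1.2100i → escape time 3
(row=0, col=1): c = -0.4900 + 1.2100i → escape time 3
(row=0, col=2): c = 0.0900 + 1.2100i → escape time 3
(row=0, col=3): c = 0.6700 + 1.2100i → escape time 2
(row=1, col=0): c = -1.0700 + 1.0200i → escape time 3
(row=1, col=1): c = -0.4900 + 1.0200i → escape time 4
(row=1, col=2): c = 0.0900 + 1.0200i → escape time 4
(row=1, col=3): c = 0.6700 + 1.0200i → escape time 2
(row=2, col=0): c = -1.0700 + 0.8300i → escape time 3
(row=2, col=1): c = -0.4900 + 0.8300i → escape time 5
(row=2, col=2): c = 0.0900 + 0.8300i → escape time 6
(row=2, col=3): c = 0.6700 + 0.8300i → escape time 3
(row=3, col=0): c = -1.0700 + 0.6400i → escape time 4
(row=3, col=1): c = -0.4900 + 0.6400i → escape time 7
(row=3, col=2): c = 0.0900 + 0.6400i → escape time 7
(row=3, col=3): c = 0.6700 + 0.6400i → escape time 3
(row=4, col=0): c = -1.0700 + 0.4500i → escape time 5
(row=4, col=1): c = -0.4900 + 0.4500i → escape time 7
(row=4, col=2): c = 0.0900 + 0.4500i → escape time 7
(row=4, col=3): c = 0.6700 + 0.4500i → escape time 3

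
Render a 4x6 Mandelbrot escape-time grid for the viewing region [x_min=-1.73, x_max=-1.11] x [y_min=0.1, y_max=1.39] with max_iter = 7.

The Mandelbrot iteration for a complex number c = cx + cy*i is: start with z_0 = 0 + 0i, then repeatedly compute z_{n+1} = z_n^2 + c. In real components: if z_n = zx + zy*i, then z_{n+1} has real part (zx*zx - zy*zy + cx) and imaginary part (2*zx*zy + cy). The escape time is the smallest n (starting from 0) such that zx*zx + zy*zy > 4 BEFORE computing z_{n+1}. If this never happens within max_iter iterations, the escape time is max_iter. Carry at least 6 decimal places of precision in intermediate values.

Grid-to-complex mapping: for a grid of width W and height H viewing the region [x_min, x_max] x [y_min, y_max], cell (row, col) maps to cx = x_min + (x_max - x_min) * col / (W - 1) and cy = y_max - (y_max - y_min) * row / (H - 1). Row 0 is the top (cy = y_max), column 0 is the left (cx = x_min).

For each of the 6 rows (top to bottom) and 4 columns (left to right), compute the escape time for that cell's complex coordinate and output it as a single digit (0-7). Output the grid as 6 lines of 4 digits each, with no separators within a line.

Answer: 1122
1223
2333
3334
3467
5777

Derivation:
(row=0, col=0): c = -1.7300 + 1.3900i → escape time 1
(row=0, col=1): c = -1.5233 + 1.3900i → escape time 1
(row=0, col=2): c = -1.3167 + 1.3900i → escape time 2
(row=0, col=3): c = -1.1100 + 1.3900i → escape time 2
(row=1, col=0): c = -1.7300 + 1.1320i → escape time 1
(row=1, col=1): c = -1.5233 + 1.1320i → escape time 2
(row=1, col=2): c = -1.3167 + 1.1320i → escape time 2
(row=1, col=3): c = -1.1100 + 1.1320i → escape time 3
(row=2, col=0): c = -1.7300 + 0.8740i → escape time 2
(row=2, col=1): c = -1.5233 + 0.8740i → escape time 3
(row=2, col=2): c = -1.3167 + 0.8740i → escape time 3
(row=2, col=3): c = -1.1100 + 0.8740i → escape time 3
(row=3, col=0): c = -1.7300 + 0.6160i → escape time 3
(row=3, col=1): c = -1.5233 + 0.6160i → escape time 3
(row=3, col=2): c = -1.3167 + 0.6160i → escape time 3
(row=3, col=3): c = -1.1100 + 0.6160i → escape time 4
(row=4, col=0): c = -1.7300 + 0.3580i → escape time 3
(row=4, col=1): c = -1.5233 + 0.3580i → escape time 4
(row=4, col=2): c = -1.3167 + 0.3580i → escape time 6
(row=4, col=3): c = -1.1100 + 0.3580i → escape time 7
(row=5, col=0): c = -1.7300 + 0.1000i → escape time 5
(row=5, col=1): c = -1.5233 + 0.1000i → escape time 7
(row=5, col=2): c = -1.3167 + 0.1000i → escape time 7
(row=5, col=3): c = -1.1100 + 0.1000i → escape time 7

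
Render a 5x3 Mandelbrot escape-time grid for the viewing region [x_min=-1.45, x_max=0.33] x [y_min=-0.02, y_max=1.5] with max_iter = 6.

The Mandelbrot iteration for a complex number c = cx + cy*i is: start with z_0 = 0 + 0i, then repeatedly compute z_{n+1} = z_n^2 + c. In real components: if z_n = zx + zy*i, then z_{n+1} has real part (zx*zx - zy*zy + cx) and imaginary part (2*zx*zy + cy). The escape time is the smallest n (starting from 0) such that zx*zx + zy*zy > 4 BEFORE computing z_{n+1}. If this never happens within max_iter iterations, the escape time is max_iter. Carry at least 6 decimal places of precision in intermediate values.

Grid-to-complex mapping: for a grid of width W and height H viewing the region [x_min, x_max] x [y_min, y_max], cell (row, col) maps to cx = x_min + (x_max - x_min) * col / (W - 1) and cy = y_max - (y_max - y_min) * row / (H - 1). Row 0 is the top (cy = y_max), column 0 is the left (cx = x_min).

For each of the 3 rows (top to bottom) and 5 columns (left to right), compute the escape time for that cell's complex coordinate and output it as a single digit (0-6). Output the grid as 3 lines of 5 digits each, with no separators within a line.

(row=0, col=0): c = -1.4500 + 1.5000i → escape time 1
(row=0, col=1): c = -1.0050 + 1.5000i → escape time 2
(row=0, col=2): c = -0.5600 + 1.5000i → escape time 2
(row=0, col=3): c = -0.1150 + 1.5000i → escape time 2
(row=0, col=4): c = 0.3300 + 1.5000i → escape time 2
(row=1, col=0): c = -1.4500 + 0.7400i → escape time 3
(row=1, col=1): c = -1.0050 + 0.7400i → escape time 3
(row=1, col=2): c = -0.5600 + 0.7400i → escape time 6
(row=1, col=3): c = -0.1150 + 0.7400i → escape time 6
(row=1, col=4): c = 0.3300 + 0.7400i → escape time 5
(row=2, col=0): c = -1.4500 + -0.0200i → escape time 6
(row=2, col=1): c = -1.0050 + -0.0200i → escape time 6
(row=2, col=2): c = -0.5600 + -0.0200i → escape time 6
(row=2, col=3): c = -0.1150 + -0.0200i → escape time 6
(row=2, col=4): c = 0.3300 + -0.0200i → escape time 6

Answer: 12222
33665
66666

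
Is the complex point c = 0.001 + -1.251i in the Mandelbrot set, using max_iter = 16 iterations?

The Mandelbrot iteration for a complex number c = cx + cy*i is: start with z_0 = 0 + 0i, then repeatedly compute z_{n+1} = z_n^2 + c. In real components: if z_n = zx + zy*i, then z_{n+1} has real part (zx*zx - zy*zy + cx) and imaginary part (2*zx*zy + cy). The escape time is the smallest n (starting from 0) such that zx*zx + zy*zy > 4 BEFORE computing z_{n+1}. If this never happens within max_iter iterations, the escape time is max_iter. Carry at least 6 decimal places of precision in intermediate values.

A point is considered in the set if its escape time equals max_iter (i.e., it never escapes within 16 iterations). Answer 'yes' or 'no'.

Answer: no

Derivation:
z_0 = 0 + 0i, c = 0.0010 + -1.2510i
Iter 1: z = 0.0010 + -1.2510i, |z|^2 = 1.5650
Iter 2: z = -1.5640 + -1.2535i, |z|^2 = 4.0174
Escaped at iteration 2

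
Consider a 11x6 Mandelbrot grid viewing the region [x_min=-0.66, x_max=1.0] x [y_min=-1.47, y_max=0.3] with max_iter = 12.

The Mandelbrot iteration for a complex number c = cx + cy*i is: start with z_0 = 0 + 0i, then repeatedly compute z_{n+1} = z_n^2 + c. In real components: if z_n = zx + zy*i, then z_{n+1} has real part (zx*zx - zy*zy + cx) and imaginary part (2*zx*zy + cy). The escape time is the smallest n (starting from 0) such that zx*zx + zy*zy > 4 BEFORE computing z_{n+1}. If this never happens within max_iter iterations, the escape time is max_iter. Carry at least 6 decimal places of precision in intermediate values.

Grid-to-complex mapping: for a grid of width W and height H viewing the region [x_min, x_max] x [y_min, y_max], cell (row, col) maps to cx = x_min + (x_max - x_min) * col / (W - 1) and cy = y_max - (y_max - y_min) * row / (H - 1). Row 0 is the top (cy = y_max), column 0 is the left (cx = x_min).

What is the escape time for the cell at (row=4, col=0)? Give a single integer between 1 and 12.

z_0 = 0 + 0i, c = -0.6600 + -1.1160i
Iter 1: z = -0.6600 + -1.1160i, |z|^2 = 1.6811
Iter 2: z = -1.4699 + 0.3571i, |z|^2 = 2.2880
Iter 3: z = 1.3729 + -2.1658i, |z|^2 = 6.5758
Escaped at iteration 3

Answer: 3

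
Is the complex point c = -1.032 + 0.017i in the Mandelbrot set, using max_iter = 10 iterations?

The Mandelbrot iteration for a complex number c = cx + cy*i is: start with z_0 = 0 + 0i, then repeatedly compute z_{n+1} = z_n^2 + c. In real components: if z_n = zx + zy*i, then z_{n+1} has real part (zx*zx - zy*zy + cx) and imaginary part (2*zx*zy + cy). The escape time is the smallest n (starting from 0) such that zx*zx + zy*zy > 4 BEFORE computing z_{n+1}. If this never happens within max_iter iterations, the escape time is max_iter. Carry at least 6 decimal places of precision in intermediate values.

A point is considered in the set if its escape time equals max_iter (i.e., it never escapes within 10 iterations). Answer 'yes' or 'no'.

z_0 = 0 + 0i, c = -1.0320 + 0.0170i
Iter 1: z = -1.0320 + 0.0170i, |z|^2 = 1.0653
Iter 2: z = 0.0327 + -0.0181i, |z|^2 = 0.0014
Iter 3: z = -1.0313 + 0.0158i, |z|^2 = 1.0637
Iter 4: z = 0.0312 + -0.0156i, |z|^2 = 0.0012
Iter 5: z = -1.0313 + 0.0160i, |z|^2 = 1.0638
Iter 6: z = 0.0313 + -0.0161i, |z|^2 = 0.0012
Iter 7: z = -1.0313 + 0.0160i, |z|^2 = 1.0638
Iter 8: z = 0.0313 + -0.0160i, |z|^2 = 0.0012
Iter 9: z = -1.0313 + 0.0160i, |z|^2 = 1.0638
Did not escape in 10 iterations → in set

Answer: yes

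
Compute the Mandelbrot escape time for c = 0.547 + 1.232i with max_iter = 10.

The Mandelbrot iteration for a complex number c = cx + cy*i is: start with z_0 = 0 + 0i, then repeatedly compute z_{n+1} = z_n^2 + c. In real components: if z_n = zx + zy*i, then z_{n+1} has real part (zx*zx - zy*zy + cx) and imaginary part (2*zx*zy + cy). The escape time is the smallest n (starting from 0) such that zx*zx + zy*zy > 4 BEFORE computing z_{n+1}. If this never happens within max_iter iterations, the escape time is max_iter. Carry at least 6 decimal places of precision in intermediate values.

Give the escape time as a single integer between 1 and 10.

z_0 = 0 + 0i, c = 0.5470 + 1.2320i
Iter 1: z = 0.5470 + 1.2320i, |z|^2 = 1.8170
Iter 2: z = -0.6716 + 2.5798i, |z|^2 = 7.1065
Escaped at iteration 2

Answer: 2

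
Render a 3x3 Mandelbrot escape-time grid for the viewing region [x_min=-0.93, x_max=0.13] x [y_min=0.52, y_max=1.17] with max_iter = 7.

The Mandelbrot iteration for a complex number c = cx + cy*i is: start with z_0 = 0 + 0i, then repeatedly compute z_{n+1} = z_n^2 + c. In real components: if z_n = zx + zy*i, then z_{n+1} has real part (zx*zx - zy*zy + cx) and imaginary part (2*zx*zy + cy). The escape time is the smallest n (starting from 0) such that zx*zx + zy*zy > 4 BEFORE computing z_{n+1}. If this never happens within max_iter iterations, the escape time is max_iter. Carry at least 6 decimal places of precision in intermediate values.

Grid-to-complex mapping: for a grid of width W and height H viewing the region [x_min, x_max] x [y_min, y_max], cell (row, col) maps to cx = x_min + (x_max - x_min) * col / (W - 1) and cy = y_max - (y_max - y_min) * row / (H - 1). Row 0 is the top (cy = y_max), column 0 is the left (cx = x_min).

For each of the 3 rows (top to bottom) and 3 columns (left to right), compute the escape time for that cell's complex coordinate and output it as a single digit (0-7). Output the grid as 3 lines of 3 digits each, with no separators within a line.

(row=0, col=0): c = -0.9300 + 1.1700i → escape time 3
(row=0, col=1): c = -0.4000 + 1.1700i → escape time 3
(row=0, col=2): c = 0.1300 + 1.1700i → escape time 3
(row=1, col=0): c = -0.9300 + 0.8450i → escape time 3
(row=1, col=1): c = -0.4000 + 0.8450i → escape time 5
(row=1, col=2): c = 0.1300 + 0.8450i → escape time 5
(row=2, col=0): c = -0.9300 + 0.5200i → escape time 5
(row=2, col=1): c = -0.4000 + 0.5200i → escape time 7
(row=2, col=2): c = 0.1300 + 0.5200i → escape time 7

Answer: 333
355
577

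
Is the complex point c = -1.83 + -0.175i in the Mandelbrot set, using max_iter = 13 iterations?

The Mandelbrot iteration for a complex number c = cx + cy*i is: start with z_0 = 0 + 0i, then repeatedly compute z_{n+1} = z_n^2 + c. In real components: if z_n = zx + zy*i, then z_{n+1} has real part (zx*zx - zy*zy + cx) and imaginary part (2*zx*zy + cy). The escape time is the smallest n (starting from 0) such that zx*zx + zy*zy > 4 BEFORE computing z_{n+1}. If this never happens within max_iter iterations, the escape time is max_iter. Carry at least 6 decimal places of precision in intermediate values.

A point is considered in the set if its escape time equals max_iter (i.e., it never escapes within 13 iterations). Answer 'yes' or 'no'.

Answer: no

Derivation:
z_0 = 0 + 0i, c = -1.8300 + -0.1750i
Iter 1: z = -1.8300 + -0.1750i, |z|^2 = 3.3795
Iter 2: z = 1.4883 + 0.4655i, |z|^2 = 2.4317
Iter 3: z = 0.1683 + 1.2106i, |z|^2 = 1.4938
Iter 4: z = -3.2672 + 0.2324i, |z|^2 = 10.7286
Escaped at iteration 4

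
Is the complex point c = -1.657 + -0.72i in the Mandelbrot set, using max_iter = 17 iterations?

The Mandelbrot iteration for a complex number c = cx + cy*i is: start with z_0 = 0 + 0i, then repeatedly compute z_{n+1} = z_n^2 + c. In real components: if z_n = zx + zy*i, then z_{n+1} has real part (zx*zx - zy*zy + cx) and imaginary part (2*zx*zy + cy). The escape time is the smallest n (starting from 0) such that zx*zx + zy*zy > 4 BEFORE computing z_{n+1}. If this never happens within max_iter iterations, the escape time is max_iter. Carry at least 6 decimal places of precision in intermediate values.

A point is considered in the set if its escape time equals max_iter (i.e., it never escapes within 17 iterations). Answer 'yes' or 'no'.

z_0 = 0 + 0i, c = -1.6570 + -0.7200i
Iter 1: z = -1.6570 + -0.7200i, |z|^2 = 3.2640
Iter 2: z = 0.5702 + 1.6661i, |z|^2 = 3.1010
Iter 3: z = -4.1076 + 1.1802i, |z|^2 = 18.2655
Escaped at iteration 3

Answer: no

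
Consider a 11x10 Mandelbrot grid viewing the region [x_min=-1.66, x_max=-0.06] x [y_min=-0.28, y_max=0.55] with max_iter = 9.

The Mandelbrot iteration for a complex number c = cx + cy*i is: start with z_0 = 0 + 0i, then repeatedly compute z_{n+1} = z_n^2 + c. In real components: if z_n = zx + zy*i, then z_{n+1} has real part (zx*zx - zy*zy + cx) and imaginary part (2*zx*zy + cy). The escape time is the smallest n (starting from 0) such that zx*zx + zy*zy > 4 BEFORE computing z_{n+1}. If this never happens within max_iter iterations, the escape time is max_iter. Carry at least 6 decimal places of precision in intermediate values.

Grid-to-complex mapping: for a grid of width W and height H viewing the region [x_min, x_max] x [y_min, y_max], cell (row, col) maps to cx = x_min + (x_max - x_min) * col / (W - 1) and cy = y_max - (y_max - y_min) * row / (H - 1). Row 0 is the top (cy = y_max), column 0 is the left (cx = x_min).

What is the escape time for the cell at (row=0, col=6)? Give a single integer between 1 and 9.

Answer: 6

Derivation:
z_0 = 0 + 0i, c = -0.7000 + 0.5500i
Iter 1: z = -0.7000 + 0.5500i, |z|^2 = 0.7925
Iter 2: z = -0.5125 + -0.2200i, |z|^2 = 0.3111
Iter 3: z = -0.4857 + 0.7755i, |z|^2 = 0.8373
Iter 4: z = -1.0655 + -0.2034i, |z|^2 = 1.1766
Iter 5: z = 0.3938 + 0.9834i, |z|^2 = 1.1222
Iter 6: z = -1.5120 + 1.3246i, |z|^2 = 4.0406
Escaped at iteration 6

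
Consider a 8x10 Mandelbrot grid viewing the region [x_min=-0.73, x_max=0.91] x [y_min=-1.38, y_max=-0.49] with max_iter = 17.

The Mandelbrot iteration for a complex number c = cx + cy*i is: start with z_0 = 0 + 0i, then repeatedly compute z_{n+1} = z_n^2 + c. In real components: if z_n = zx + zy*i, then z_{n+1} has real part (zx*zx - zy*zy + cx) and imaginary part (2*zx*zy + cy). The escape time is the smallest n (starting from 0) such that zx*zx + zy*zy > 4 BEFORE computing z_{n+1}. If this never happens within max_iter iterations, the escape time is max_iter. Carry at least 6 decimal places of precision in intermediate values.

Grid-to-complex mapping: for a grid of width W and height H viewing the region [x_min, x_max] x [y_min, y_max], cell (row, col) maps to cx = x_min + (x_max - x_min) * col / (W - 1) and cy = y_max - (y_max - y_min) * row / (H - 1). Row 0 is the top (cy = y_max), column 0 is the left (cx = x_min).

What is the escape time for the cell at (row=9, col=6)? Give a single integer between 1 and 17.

z_0 = 0 + 0i, c = 0.6757 + -1.3800i
Iter 1: z = 0.6757 + -1.3800i, |z|^2 = 2.3610
Iter 2: z = -0.7721 + -3.2450i, |z|^2 = 11.1260
Escaped at iteration 2

Answer: 2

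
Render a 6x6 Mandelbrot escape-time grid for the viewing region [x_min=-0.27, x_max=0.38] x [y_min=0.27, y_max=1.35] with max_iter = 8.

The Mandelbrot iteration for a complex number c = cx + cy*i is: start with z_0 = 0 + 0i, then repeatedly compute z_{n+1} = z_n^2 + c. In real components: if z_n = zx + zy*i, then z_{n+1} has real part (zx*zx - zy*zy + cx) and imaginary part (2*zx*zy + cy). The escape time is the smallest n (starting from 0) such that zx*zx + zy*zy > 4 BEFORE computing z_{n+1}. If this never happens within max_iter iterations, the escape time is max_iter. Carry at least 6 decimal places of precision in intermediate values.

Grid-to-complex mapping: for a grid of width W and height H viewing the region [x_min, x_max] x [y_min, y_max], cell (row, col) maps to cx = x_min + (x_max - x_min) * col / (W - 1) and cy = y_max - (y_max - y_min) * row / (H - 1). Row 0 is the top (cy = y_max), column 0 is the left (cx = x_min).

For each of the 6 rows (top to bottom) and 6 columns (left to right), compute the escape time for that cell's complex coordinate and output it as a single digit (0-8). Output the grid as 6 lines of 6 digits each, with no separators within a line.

(row=0, col=0): c = -0.2700 + 1.3500i → escape time 2
(row=0, col=1): c = -0.1400 + 1.3500i → escape time 2
(row=0, col=2): c = -0.0100 + 1.3500i → escape time 2
(row=0, col=3): c = 0.1200 + 1.3500i → escape time 2
(row=0, col=4): c = 0.2500 + 1.3500i → escape time 2
(row=0, col=5): c = 0.3800 + 1.3500i → escape time 2
(row=1, col=0): c = -0.2700 + 1.1340i → escape time 4
(row=1, col=1): c = -0.1400 + 1.1340i → escape time 5
(row=1, col=2): c = -0.0100 + 1.1340i → escape time 4
(row=1, col=3): c = 0.1200 + 1.1340i → escape time 3
(row=1, col=4): c = 0.2500 + 1.1340i → escape time 3
(row=1, col=5): c = 0.3800 + 1.1340i → escape time 2
(row=2, col=0): c = -0.2700 + 0.9180i → escape time 7
(row=2, col=1): c = -0.1400 + 0.9180i → escape time 8
(row=2, col=2): c = -0.0100 + 0.9180i → escape time 7
(row=2, col=3): c = 0.1200 + 0.9180i → escape time 5
(row=2, col=4): c = 0.2500 + 0.9180i → escape time 4
(row=2, col=5): c = 0.3800 + 0.9180i → escape time 3
(row=3, col=0): c = -0.2700 + 0.7020i → escape time 8
(row=3, col=1): c = -0.1400 + 0.7020i → escape time 8
(row=3, col=2): c = -0.0100 + 0.7020i → escape time 8
(row=3, col=3): c = 0.1200 + 0.7020i → escape time 8
(row=3, col=4): c = 0.2500 + 0.7020i → escape time 6
(row=3, col=5): c = 0.3800 + 0.7020i → escape time 6
(row=4, col=0): c = -0.2700 + 0.4860i → escape time 8
(row=4, col=1): c = -0.1400 + 0.4860i → escape time 8
(row=4, col=2): c = -0.0100 + 0.4860i → escape time 8
(row=4, col=3): c = 0.1200 + 0.4860i → escape time 8
(row=4, col=4): c = 0.2500 + 0.4860i → escape time 8
(row=4, col=5): c = 0.3800 + 0.4860i → escape time 8
(row=5, col=0): c = -0.2700 + 0.2700i → escape time 8
(row=5, col=1): c = -0.1400 + 0.2700i → escape time 8
(row=5, col=2): c = -0.0100 + 0.2700i → escape time 8
(row=5, col=3): c = 0.1200 + 0.2700i → escape time 8
(row=5, col=4): c = 0.2500 + 0.2700i → escape time 8
(row=5, col=5): c = 0.3800 + 0.2700i → escape time 8

Answer: 222222
454332
787543
888866
888888
888888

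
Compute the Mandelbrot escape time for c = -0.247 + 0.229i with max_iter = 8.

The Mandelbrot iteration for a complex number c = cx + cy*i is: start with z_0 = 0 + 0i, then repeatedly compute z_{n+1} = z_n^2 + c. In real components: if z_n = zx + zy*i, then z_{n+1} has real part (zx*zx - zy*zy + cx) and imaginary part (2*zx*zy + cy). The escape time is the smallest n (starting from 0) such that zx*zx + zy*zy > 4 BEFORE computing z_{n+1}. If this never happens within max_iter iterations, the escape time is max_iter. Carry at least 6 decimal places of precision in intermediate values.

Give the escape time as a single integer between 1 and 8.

z_0 = 0 + 0i, c = -0.2470 + 0.2290i
Iter 1: z = -0.2470 + 0.2290i, |z|^2 = 0.1134
Iter 2: z = -0.2384 + 0.1159i, |z|^2 = 0.0703
Iter 3: z = -0.2036 + 0.1737i, |z|^2 = 0.0716
Iter 4: z = -0.2357 + 0.1583i, |z|^2 = 0.0806
Iter 5: z = -0.2165 + 0.1544i, |z|^2 = 0.0707
Iter 6: z = -0.2240 + 0.1622i, |z|^2 = 0.0765
Iter 7: z = -0.2231 + 0.1564i, |z|^2 = 0.0742

Answer: 8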